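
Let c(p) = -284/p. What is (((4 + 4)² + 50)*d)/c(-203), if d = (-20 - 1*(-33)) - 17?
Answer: -23142/71 ≈ -325.94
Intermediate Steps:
d = -4 (d = (-20 + 33) - 17 = 13 - 17 = -4)
(((4 + 4)² + 50)*d)/c(-203) = (((4 + 4)² + 50)*(-4))/((-284/(-203))) = ((8² + 50)*(-4))/((-284*(-1/203))) = ((64 + 50)*(-4))/(284/203) = (114*(-4))*(203/284) = -456*203/284 = -23142/71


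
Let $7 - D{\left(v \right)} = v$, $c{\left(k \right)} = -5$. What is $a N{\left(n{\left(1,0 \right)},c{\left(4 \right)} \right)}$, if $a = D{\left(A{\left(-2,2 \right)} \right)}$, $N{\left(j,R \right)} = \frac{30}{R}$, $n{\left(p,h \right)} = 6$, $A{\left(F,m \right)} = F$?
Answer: $-54$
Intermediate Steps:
$D{\left(v \right)} = 7 - v$
$a = 9$ ($a = 7 - -2 = 7 + 2 = 9$)
$a N{\left(n{\left(1,0 \right)},c{\left(4 \right)} \right)} = 9 \frac{30}{-5} = 9 \cdot 30 \left(- \frac{1}{5}\right) = 9 \left(-6\right) = -54$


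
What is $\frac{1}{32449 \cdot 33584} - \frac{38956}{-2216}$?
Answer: $\frac{5306621458589}{301865518832} \approx 17.579$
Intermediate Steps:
$\frac{1}{32449 \cdot 33584} - \frac{38956}{-2216} = \frac{1}{32449} \cdot \frac{1}{33584} - - \frac{9739}{554} = \frac{1}{1089767216} + \frac{9739}{554} = \frac{5306621458589}{301865518832}$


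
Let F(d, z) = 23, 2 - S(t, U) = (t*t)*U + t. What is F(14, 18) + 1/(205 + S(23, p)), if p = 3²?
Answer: 105270/4577 ≈ 23.000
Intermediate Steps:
p = 9
S(t, U) = 2 - t - U*t² (S(t, U) = 2 - ((t*t)*U + t) = 2 - (t²*U + t) = 2 - (U*t² + t) = 2 - (t + U*t²) = 2 + (-t - U*t²) = 2 - t - U*t²)
F(14, 18) + 1/(205 + S(23, p)) = 23 + 1/(205 + (2 - 1*23 - 1*9*23²)) = 23 + 1/(205 + (2 - 23 - 1*9*529)) = 23 + 1/(205 + (2 - 23 - 4761)) = 23 + 1/(205 - 4782) = 23 + 1/(-4577) = 23 - 1/4577 = 105270/4577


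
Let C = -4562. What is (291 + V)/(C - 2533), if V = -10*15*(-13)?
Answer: -747/2365 ≈ -0.31586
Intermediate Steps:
V = 1950 (V = -150*(-13) = 1950)
(291 + V)/(C - 2533) = (291 + 1950)/(-4562 - 2533) = 2241/(-7095) = 2241*(-1/7095) = -747/2365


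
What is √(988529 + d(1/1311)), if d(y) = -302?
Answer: 3*√109803 ≈ 994.10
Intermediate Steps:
√(988529 + d(1/1311)) = √(988529 - 302) = √988227 = 3*√109803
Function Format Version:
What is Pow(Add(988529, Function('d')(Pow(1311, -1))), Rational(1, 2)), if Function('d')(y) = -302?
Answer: Mul(3, Pow(109803, Rational(1, 2))) ≈ 994.10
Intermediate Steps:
Pow(Add(988529, Function('d')(Pow(1311, -1))), Rational(1, 2)) = Pow(Add(988529, -302), Rational(1, 2)) = Pow(988227, Rational(1, 2)) = Mul(3, Pow(109803, Rational(1, 2)))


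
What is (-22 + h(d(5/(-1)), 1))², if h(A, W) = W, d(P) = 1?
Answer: 441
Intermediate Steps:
(-22 + h(d(5/(-1)), 1))² = (-22 + 1)² = (-21)² = 441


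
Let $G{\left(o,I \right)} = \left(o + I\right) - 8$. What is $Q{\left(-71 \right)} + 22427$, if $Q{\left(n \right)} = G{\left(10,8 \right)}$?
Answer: $22437$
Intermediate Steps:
$G{\left(o,I \right)} = -8 + I + o$ ($G{\left(o,I \right)} = \left(I + o\right) - 8 = -8 + I + o$)
$Q{\left(n \right)} = 10$ ($Q{\left(n \right)} = -8 + 8 + 10 = 10$)
$Q{\left(-71 \right)} + 22427 = 10 + 22427 = 22437$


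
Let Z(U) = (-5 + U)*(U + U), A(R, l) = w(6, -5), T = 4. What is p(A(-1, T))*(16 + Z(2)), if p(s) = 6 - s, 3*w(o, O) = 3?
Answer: 20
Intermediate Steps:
w(o, O) = 1 (w(o, O) = (1/3)*3 = 1)
A(R, l) = 1
Z(U) = 2*U*(-5 + U) (Z(U) = (-5 + U)*(2*U) = 2*U*(-5 + U))
p(A(-1, T))*(16 + Z(2)) = (6 - 1*1)*(16 + 2*2*(-5 + 2)) = (6 - 1)*(16 + 2*2*(-3)) = 5*(16 - 12) = 5*4 = 20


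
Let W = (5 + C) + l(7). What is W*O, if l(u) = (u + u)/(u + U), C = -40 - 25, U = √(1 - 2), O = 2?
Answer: -2902/25 - 14*I/25 ≈ -116.08 - 0.56*I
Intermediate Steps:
U = I (U = √(-1) = I ≈ 1.0*I)
C = -65
l(u) = 2*u/(I + u) (l(u) = (u + u)/(u + I) = (2*u)/(I + u) = 2*u/(I + u))
W = -1451/25 - 7*I/25 (W = (5 - 65) + 2*7/(I + 7) = -60 + 2*7/(7 + I) = -60 + 2*7*((7 - I)/50) = -60 + (49/25 - 7*I/25) = -1451/25 - 7*I/25 ≈ -58.04 - 0.28*I)
W*O = (-1451/25 - 7*I/25)*2 = -2902/25 - 14*I/25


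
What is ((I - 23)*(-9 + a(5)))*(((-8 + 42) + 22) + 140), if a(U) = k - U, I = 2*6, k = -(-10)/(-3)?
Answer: 112112/3 ≈ 37371.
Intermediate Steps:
k = -10/3 (k = -(-10)*(-1)/3 = -5*⅔ = -10/3 ≈ -3.3333)
I = 12
a(U) = -10/3 - U
((I - 23)*(-9 + a(5)))*(((-8 + 42) + 22) + 140) = ((12 - 23)*(-9 + (-10/3 - 1*5)))*(((-8 + 42) + 22) + 140) = (-11*(-9 + (-10/3 - 5)))*((34 + 22) + 140) = (-11*(-9 - 25/3))*(56 + 140) = -11*(-52/3)*196 = (572/3)*196 = 112112/3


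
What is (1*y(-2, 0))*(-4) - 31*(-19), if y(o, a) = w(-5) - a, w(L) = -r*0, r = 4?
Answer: 589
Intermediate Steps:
w(L) = 0 (w(L) = -1*4*0 = -4*0 = 0)
y(o, a) = -a (y(o, a) = 0 - a = -a)
(1*y(-2, 0))*(-4) - 31*(-19) = (1*(-1*0))*(-4) - 31*(-19) = (1*0)*(-4) + 589 = 0*(-4) + 589 = 0 + 589 = 589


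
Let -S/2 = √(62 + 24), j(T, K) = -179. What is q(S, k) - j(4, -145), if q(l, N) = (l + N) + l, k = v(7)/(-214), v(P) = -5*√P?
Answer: 179 - 4*√86 + 5*√7/214 ≈ 141.97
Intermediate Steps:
S = -2*√86 (S = -2*√(62 + 24) = -2*√86 ≈ -18.547)
k = 5*√7/214 (k = -5*√7/(-214) = -5*√7*(-1/214) = 5*√7/214 ≈ 0.061817)
q(l, N) = N + 2*l (q(l, N) = (N + l) + l = N + 2*l)
q(S, k) - j(4, -145) = (5*√7/214 + 2*(-2*√86)) - 1*(-179) = (5*√7/214 - 4*√86) + 179 = (-4*√86 + 5*√7/214) + 179 = 179 - 4*√86 + 5*√7/214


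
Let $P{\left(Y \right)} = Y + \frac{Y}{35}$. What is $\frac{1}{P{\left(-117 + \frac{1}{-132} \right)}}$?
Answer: $- \frac{77}{9267} \approx -0.0083091$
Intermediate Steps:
$P{\left(Y \right)} = \frac{36 Y}{35}$ ($P{\left(Y \right)} = Y + Y \frac{1}{35} = Y + \frac{Y}{35} = \frac{36 Y}{35}$)
$\frac{1}{P{\left(-117 + \frac{1}{-132} \right)}} = \frac{1}{\frac{36}{35} \left(-117 + \frac{1}{-132}\right)} = \frac{1}{\frac{36}{35} \left(-117 - \frac{1}{132}\right)} = \frac{1}{\frac{36}{35} \left(- \frac{15445}{132}\right)} = \frac{1}{- \frac{9267}{77}} = - \frac{77}{9267}$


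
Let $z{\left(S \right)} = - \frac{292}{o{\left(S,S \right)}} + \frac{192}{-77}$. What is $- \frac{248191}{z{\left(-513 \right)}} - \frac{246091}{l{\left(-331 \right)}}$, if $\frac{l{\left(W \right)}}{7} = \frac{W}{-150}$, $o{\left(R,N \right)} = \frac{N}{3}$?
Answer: $\frac{7189813438149}{23976316} \approx 2.9987 \cdot 10^{5}$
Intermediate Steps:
$o{\left(R,N \right)} = \frac{N}{3}$ ($o{\left(R,N \right)} = N \frac{1}{3} = \frac{N}{3}$)
$l{\left(W \right)} = - \frac{7 W}{150}$ ($l{\left(W \right)} = 7 \frac{W}{-150} = 7 W \left(- \frac{1}{150}\right) = 7 \left(- \frac{W}{150}\right) = - \frac{7 W}{150}$)
$z{\left(S \right)} = - \frac{192}{77} - \frac{876}{S}$ ($z{\left(S \right)} = - \frac{292}{\frac{1}{3} S} + \frac{192}{-77} = - 292 \frac{3}{S} + 192 \left(- \frac{1}{77}\right) = - \frac{876}{S} - \frac{192}{77} = - \frac{192}{77} - \frac{876}{S}$)
$- \frac{248191}{z{\left(-513 \right)}} - \frac{246091}{l{\left(-331 \right)}} = - \frac{248191}{- \frac{192}{77} - \frac{876}{-513}} - \frac{246091}{\left(- \frac{7}{150}\right) \left(-331\right)} = - \frac{248191}{- \frac{192}{77} - - \frac{292}{171}} - \frac{246091}{\frac{2317}{150}} = - \frac{248191}{- \frac{192}{77} + \frac{292}{171}} - \frac{36913650}{2317} = - \frac{248191}{- \frac{10348}{13167}} - \frac{36913650}{2317} = \left(-248191\right) \left(- \frac{13167}{10348}\right) - \frac{36913650}{2317} = \frac{3267930897}{10348} - \frac{36913650}{2317} = \frac{7189813438149}{23976316}$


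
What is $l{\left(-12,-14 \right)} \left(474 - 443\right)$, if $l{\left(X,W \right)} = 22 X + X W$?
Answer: $-2976$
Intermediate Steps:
$l{\left(X,W \right)} = 22 X + W X$
$l{\left(-12,-14 \right)} \left(474 - 443\right) = - 12 \left(22 - 14\right) \left(474 - 443\right) = \left(-12\right) 8 \cdot 31 = \left(-96\right) 31 = -2976$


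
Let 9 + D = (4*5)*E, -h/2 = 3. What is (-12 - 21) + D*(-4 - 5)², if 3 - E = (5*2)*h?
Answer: 101298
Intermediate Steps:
h = -6 (h = -2*3 = -6)
E = 63 (E = 3 - 5*2*(-6) = 3 - 10*(-6) = 3 - 1*(-60) = 3 + 60 = 63)
D = 1251 (D = -9 + (4*5)*63 = -9 + 20*63 = -9 + 1260 = 1251)
(-12 - 21) + D*(-4 - 5)² = (-12 - 21) + 1251*(-4 - 5)² = -33 + 1251*(-9)² = -33 + 1251*81 = -33 + 101331 = 101298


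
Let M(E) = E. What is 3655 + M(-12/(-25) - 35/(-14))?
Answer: 182899/50 ≈ 3658.0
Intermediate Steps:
3655 + M(-12/(-25) - 35/(-14)) = 3655 + (-12/(-25) - 35/(-14)) = 3655 + (-12*(-1/25) - 35*(-1/14)) = 3655 + (12/25 + 5/2) = 3655 + 149/50 = 182899/50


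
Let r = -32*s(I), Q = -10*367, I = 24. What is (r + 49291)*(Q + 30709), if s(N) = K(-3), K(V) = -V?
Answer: 1330183605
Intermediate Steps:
Q = -3670
s(N) = 3 (s(N) = -1*(-3) = 3)
r = -96 (r = -32*3 = -96)
(r + 49291)*(Q + 30709) = (-96 + 49291)*(-3670 + 30709) = 49195*27039 = 1330183605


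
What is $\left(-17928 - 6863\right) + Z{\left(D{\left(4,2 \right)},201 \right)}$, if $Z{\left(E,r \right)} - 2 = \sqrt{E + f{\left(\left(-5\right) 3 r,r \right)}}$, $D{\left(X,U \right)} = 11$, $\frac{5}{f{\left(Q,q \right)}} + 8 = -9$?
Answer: $-24789 + \frac{\sqrt{3094}}{17} \approx -24786.0$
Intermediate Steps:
$f{\left(Q,q \right)} = - \frac{5}{17}$ ($f{\left(Q,q \right)} = \frac{5}{-8 - 9} = \frac{5}{-17} = 5 \left(- \frac{1}{17}\right) = - \frac{5}{17}$)
$Z{\left(E,r \right)} = 2 + \sqrt{- \frac{5}{17} + E}$ ($Z{\left(E,r \right)} = 2 + \sqrt{E - \frac{5}{17}} = 2 + \sqrt{- \frac{5}{17} + E}$)
$\left(-17928 - 6863\right) + Z{\left(D{\left(4,2 \right)},201 \right)} = \left(-17928 - 6863\right) + \left(2 + \frac{\sqrt{-85 + 289 \cdot 11}}{17}\right) = \left(-17928 - 6863\right) + \left(2 + \frac{\sqrt{-85 + 3179}}{17}\right) = -24791 + \left(2 + \frac{\sqrt{3094}}{17}\right) = -24789 + \frac{\sqrt{3094}}{17}$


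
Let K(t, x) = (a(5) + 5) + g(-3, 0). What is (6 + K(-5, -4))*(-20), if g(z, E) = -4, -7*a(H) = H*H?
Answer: -480/7 ≈ -68.571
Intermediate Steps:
a(H) = -H²/7 (a(H) = -H*H/7 = -H²/7)
K(t, x) = -18/7 (K(t, x) = (-⅐*5² + 5) - 4 = (-⅐*25 + 5) - 4 = (-25/7 + 5) - 4 = 10/7 - 4 = -18/7)
(6 + K(-5, -4))*(-20) = (6 - 18/7)*(-20) = (24/7)*(-20) = -480/7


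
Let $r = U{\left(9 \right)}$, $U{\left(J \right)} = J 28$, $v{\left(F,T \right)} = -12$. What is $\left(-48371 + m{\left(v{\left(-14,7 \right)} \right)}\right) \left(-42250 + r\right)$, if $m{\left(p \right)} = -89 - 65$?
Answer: $2037952950$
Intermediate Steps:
$U{\left(J \right)} = 28 J$
$r = 252$ ($r = 28 \cdot 9 = 252$)
$m{\left(p \right)} = -154$ ($m{\left(p \right)} = -89 - 65 = -154$)
$\left(-48371 + m{\left(v{\left(-14,7 \right)} \right)}\right) \left(-42250 + r\right) = \left(-48371 - 154\right) \left(-42250 + 252\right) = \left(-48525\right) \left(-41998\right) = 2037952950$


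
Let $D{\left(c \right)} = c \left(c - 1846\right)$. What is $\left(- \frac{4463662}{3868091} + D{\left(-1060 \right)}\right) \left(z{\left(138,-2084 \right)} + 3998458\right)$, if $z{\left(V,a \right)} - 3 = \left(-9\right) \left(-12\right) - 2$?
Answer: $\frac{47643358966156402566}{3868091} \approx 1.2317 \cdot 10^{13}$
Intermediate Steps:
$D{\left(c \right)} = c \left(-1846 + c\right)$
$z{\left(V,a \right)} = 109$ ($z{\left(V,a \right)} = 3 - -106 = 3 + \left(108 - 2\right) = 3 + 106 = 109$)
$\left(- \frac{4463662}{3868091} + D{\left(-1060 \right)}\right) \left(z{\left(138,-2084 \right)} + 3998458\right) = \left(- \frac{4463662}{3868091} - 1060 \left(-1846 - 1060\right)\right) \left(109 + 3998458\right) = \left(\left(-4463662\right) \frac{1}{3868091} - -3080360\right) 3998567 = \left(- \frac{4463662}{3868091} + 3080360\right) 3998567 = \frac{11915108329098}{3868091} \cdot 3998567 = \frac{47643358966156402566}{3868091}$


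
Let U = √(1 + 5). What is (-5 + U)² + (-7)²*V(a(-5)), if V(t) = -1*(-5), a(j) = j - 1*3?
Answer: 276 - 10*√6 ≈ 251.51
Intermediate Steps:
U = √6 ≈ 2.4495
a(j) = -3 + j (a(j) = j - 3 = -3 + j)
V(t) = 5
(-5 + U)² + (-7)²*V(a(-5)) = (-5 + √6)² + (-7)²*5 = (-5 + √6)² + 49*5 = (-5 + √6)² + 245 = 245 + (-5 + √6)²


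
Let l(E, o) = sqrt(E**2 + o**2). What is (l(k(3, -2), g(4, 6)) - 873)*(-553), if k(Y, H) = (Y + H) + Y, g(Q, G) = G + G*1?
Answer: 482769 - 2212*sqrt(10) ≈ 4.7577e+5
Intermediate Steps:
g(Q, G) = 2*G (g(Q, G) = G + G = 2*G)
k(Y, H) = H + 2*Y (k(Y, H) = (H + Y) + Y = H + 2*Y)
(l(k(3, -2), g(4, 6)) - 873)*(-553) = (sqrt((-2 + 2*3)**2 + (2*6)**2) - 873)*(-553) = (sqrt((-2 + 6)**2 + 12**2) - 873)*(-553) = (sqrt(4**2 + 144) - 873)*(-553) = (sqrt(16 + 144) - 873)*(-553) = (sqrt(160) - 873)*(-553) = (4*sqrt(10) - 873)*(-553) = (-873 + 4*sqrt(10))*(-553) = 482769 - 2212*sqrt(10)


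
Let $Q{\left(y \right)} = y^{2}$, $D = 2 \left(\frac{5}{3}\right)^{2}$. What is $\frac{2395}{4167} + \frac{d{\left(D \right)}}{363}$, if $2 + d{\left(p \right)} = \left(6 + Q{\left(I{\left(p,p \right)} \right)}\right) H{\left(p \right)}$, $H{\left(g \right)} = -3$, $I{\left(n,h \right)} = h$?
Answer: $\frac{1200635}{4537863} \approx 0.26458$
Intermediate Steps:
$D = \frac{50}{9}$ ($D = 2 \left(5 \cdot \frac{1}{3}\right)^{2} = 2 \left(\frac{5}{3}\right)^{2} = 2 \cdot \frac{25}{9} = \frac{50}{9} \approx 5.5556$)
$d{\left(p \right)} = -20 - 3 p^{2}$ ($d{\left(p \right)} = -2 + \left(6 + p^{2}\right) \left(-3\right) = -2 - \left(18 + 3 p^{2}\right) = -20 - 3 p^{2}$)
$\frac{2395}{4167} + \frac{d{\left(D \right)}}{363} = \frac{2395}{4167} + \frac{-20 - 3 \left(\frac{50}{9}\right)^{2}}{363} = 2395 \cdot \frac{1}{4167} + \left(-20 - \frac{2500}{27}\right) \frac{1}{363} = \frac{2395}{4167} + \left(-20 - \frac{2500}{27}\right) \frac{1}{363} = \frac{2395}{4167} - \frac{3040}{9801} = \frac{1200635}{4537863}$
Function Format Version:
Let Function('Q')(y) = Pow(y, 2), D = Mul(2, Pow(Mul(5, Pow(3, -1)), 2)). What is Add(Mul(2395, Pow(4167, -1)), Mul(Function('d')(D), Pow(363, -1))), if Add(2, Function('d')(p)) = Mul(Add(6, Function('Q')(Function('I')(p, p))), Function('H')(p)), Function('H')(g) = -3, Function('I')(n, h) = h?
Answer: Rational(1200635, 4537863) ≈ 0.26458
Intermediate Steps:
D = Rational(50, 9) (D = Mul(2, Pow(Mul(5, Rational(1, 3)), 2)) = Mul(2, Pow(Rational(5, 3), 2)) = Mul(2, Rational(25, 9)) = Rational(50, 9) ≈ 5.5556)
Function('d')(p) = Add(-20, Mul(-3, Pow(p, 2))) (Function('d')(p) = Add(-2, Mul(Add(6, Pow(p, 2)), -3)) = Add(-2, Add(-18, Mul(-3, Pow(p, 2)))) = Add(-20, Mul(-3, Pow(p, 2))))
Add(Mul(2395, Pow(4167, -1)), Mul(Function('d')(D), Pow(363, -1))) = Add(Mul(2395, Pow(4167, -1)), Mul(Add(-20, Mul(-3, Pow(Rational(50, 9), 2))), Pow(363, -1))) = Add(Mul(2395, Rational(1, 4167)), Mul(Add(-20, Mul(-3, Rational(2500, 81))), Rational(1, 363))) = Add(Rational(2395, 4167), Mul(Add(-20, Rational(-2500, 27)), Rational(1, 363))) = Add(Rational(2395, 4167), Mul(Rational(-3040, 27), Rational(1, 363))) = Add(Rational(2395, 4167), Rational(-3040, 9801)) = Rational(1200635, 4537863)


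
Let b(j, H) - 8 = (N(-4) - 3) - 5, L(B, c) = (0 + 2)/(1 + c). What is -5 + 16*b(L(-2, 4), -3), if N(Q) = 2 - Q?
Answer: 91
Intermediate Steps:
L(B, c) = 2/(1 + c)
b(j, H) = 6 (b(j, H) = 8 + (((2 - 1*(-4)) - 3) - 5) = 8 + (((2 + 4) - 3) - 5) = 8 + ((6 - 3) - 5) = 8 + (3 - 5) = 8 - 2 = 6)
-5 + 16*b(L(-2, 4), -3) = -5 + 16*6 = -5 + 96 = 91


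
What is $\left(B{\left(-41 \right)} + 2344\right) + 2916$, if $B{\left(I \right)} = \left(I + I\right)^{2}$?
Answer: $11984$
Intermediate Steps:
$B{\left(I \right)} = 4 I^{2}$ ($B{\left(I \right)} = \left(2 I\right)^{2} = 4 I^{2}$)
$\left(B{\left(-41 \right)} + 2344\right) + 2916 = \left(4 \left(-41\right)^{2} + 2344\right) + 2916 = \left(4 \cdot 1681 + 2344\right) + 2916 = \left(6724 + 2344\right) + 2916 = 9068 + 2916 = 11984$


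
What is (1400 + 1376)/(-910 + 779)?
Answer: -2776/131 ≈ -21.191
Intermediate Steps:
(1400 + 1376)/(-910 + 779) = 2776/(-131) = -1/131*2776 = -2776/131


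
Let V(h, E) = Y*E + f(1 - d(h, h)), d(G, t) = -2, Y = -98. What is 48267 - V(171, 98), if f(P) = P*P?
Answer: 57862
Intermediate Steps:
f(P) = P**2
V(h, E) = 9 - 98*E (V(h, E) = -98*E + (1 - 1*(-2))**2 = -98*E + (1 + 2)**2 = -98*E + 3**2 = -98*E + 9 = 9 - 98*E)
48267 - V(171, 98) = 48267 - (9 - 98*98) = 48267 - (9 - 9604) = 48267 - 1*(-9595) = 48267 + 9595 = 57862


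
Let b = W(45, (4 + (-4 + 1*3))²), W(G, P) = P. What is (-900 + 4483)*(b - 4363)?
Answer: -15600382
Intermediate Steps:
b = 9 (b = (4 + (-4 + 1*3))² = (4 + (-4 + 3))² = (4 - 1)² = 3² = 9)
(-900 + 4483)*(b - 4363) = (-900 + 4483)*(9 - 4363) = 3583*(-4354) = -15600382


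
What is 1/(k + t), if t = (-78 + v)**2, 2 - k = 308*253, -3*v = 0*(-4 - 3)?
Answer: -1/71838 ≈ -1.3920e-5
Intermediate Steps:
v = 0 (v = -0*(-4 - 3) = -0*(-7) = -1/3*0 = 0)
k = -77922 (k = 2 - 308*253 = 2 - 1*77924 = 2 - 77924 = -77922)
t = 6084 (t = (-78 + 0)**2 = (-78)**2 = 6084)
1/(k + t) = 1/(-77922 + 6084) = 1/(-71838) = -1/71838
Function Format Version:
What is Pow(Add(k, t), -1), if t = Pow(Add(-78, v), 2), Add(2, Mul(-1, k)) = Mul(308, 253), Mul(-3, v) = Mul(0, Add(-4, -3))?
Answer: Rational(-1, 71838) ≈ -1.3920e-5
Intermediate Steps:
v = 0 (v = Mul(Rational(-1, 3), Mul(0, Add(-4, -3))) = Mul(Rational(-1, 3), Mul(0, -7)) = Mul(Rational(-1, 3), 0) = 0)
k = -77922 (k = Add(2, Mul(-1, Mul(308, 253))) = Add(2, Mul(-1, 77924)) = Add(2, -77924) = -77922)
t = 6084 (t = Pow(Add(-78, 0), 2) = Pow(-78, 2) = 6084)
Pow(Add(k, t), -1) = Pow(Add(-77922, 6084), -1) = Pow(-71838, -1) = Rational(-1, 71838)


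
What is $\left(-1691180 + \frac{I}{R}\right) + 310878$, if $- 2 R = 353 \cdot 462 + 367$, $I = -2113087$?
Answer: $- \frac{225610276632}{163453} \approx -1.3803 \cdot 10^{6}$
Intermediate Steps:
$R = - \frac{163453}{2}$ ($R = - \frac{353 \cdot 462 + 367}{2} = - \frac{163086 + 367}{2} = \left(- \frac{1}{2}\right) 163453 = - \frac{163453}{2} \approx -81727.0$)
$\left(-1691180 + \frac{I}{R}\right) + 310878 = \left(-1691180 - \frac{2113087}{- \frac{163453}{2}}\right) + 310878 = \left(-1691180 - - \frac{4226174}{163453}\right) + 310878 = \left(-1691180 + \frac{4226174}{163453}\right) + 310878 = - \frac{276424218366}{163453} + 310878 = - \frac{225610276632}{163453}$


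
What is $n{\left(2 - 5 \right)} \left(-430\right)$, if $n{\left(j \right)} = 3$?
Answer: $-1290$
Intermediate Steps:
$n{\left(2 - 5 \right)} \left(-430\right) = 3 \left(-430\right) = -1290$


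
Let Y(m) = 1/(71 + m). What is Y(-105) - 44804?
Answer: -1523337/34 ≈ -44804.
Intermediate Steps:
Y(-105) - 44804 = 1/(71 - 105) - 44804 = 1/(-34) - 44804 = -1/34 - 44804 = -1523337/34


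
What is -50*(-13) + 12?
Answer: 662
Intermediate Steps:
-50*(-13) + 12 = 650 + 12 = 662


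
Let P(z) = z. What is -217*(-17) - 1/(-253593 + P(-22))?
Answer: 935585736/253615 ≈ 3689.0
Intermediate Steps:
-217*(-17) - 1/(-253593 + P(-22)) = -217*(-17) - 1/(-253593 - 22) = 3689 - 1/(-253615) = 3689 - 1*(-1/253615) = 3689 + 1/253615 = 935585736/253615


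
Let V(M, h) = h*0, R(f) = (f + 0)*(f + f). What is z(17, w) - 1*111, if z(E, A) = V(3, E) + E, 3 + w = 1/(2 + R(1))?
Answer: -94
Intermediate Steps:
R(f) = 2*f**2 (R(f) = f*(2*f) = 2*f**2)
V(M, h) = 0
w = -11/4 (w = -3 + 1/(2 + 2*1**2) = -3 + 1/(2 + 2*1) = -3 + 1/(2 + 2) = -3 + 1/4 = -11/4 ≈ -2.7500)
z(E, A) = E (z(E, A) = 0 + E = E)
z(17, w) - 1*111 = 17 - 1*111 = 17 - 111 = -94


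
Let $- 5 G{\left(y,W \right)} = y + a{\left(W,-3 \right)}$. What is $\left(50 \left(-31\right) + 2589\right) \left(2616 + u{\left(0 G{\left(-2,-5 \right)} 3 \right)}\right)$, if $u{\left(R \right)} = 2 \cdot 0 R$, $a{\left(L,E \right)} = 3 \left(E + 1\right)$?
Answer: $2718024$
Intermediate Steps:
$a{\left(L,E \right)} = 3 + 3 E$ ($a{\left(L,E \right)} = 3 \left(1 + E\right) = 3 + 3 E$)
$G{\left(y,W \right)} = \frac{6}{5} - \frac{y}{5}$ ($G{\left(y,W \right)} = - \frac{y + \left(3 + 3 \left(-3\right)\right)}{5} = - \frac{y + \left(3 - 9\right)}{5} = - \frac{y - 6}{5} = - \frac{-6 + y}{5} = \frac{6}{5} - \frac{y}{5}$)
$u{\left(R \right)} = 0$ ($u{\left(R \right)} = 0 R = 0$)
$\left(50 \left(-31\right) + 2589\right) \left(2616 + u{\left(0 G{\left(-2,-5 \right)} 3 \right)}\right) = \left(50 \left(-31\right) + 2589\right) \left(2616 + 0\right) = \left(-1550 + 2589\right) 2616 = 1039 \cdot 2616 = 2718024$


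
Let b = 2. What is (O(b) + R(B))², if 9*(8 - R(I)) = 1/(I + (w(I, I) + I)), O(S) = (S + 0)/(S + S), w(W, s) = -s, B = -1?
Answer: 24025/324 ≈ 74.151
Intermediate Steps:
O(S) = ½ (O(S) = S/((2*S)) = S*(1/(2*S)) = ½)
R(I) = 8 - 1/(9*I) (R(I) = 8 - 1/(9*(I + (-I + I))) = 8 - 1/(9*(I + 0)) = 8 - 1/(9*I))
(O(b) + R(B))² = (½ + (8 - ⅑/(-1)))² = (½ + (8 - ⅑*(-1)))² = (½ + (8 + ⅑))² = (½ + 73/9)² = (155/18)² = 24025/324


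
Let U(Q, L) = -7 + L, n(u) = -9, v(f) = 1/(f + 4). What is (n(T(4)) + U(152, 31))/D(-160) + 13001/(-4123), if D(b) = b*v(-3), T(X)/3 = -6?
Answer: -428401/131936 ≈ -3.2470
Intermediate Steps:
T(X) = -18 (T(X) = 3*(-6) = -18)
v(f) = 1/(4 + f)
D(b) = b (D(b) = b/(4 - 3) = b/1 = b*1 = b)
(n(T(4)) + U(152, 31))/D(-160) + 13001/(-4123) = (-9 + (-7 + 31))/(-160) + 13001/(-4123) = (-9 + 24)*(-1/160) + 13001*(-1/4123) = 15*(-1/160) - 13001/4123 = -3/32 - 13001/4123 = -428401/131936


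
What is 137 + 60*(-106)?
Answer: -6223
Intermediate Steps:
137 + 60*(-106) = 137 - 6360 = -6223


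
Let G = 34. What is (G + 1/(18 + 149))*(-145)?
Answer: -823455/167 ≈ -4930.9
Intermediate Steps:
(G + 1/(18 + 149))*(-145) = (34 + 1/(18 + 149))*(-145) = (34 + 1/167)*(-145) = (5679/167)*(-145) = -823455/167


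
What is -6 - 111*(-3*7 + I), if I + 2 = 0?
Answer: 2547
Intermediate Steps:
I = -2 (I = -2 + 0 = -2)
-6 - 111*(-3*7 + I) = -6 - 111*(-3*7 - 2) = -6 - 111*(-21 - 2) = -6 - 111*(-23) = -6 + 2553 = 2547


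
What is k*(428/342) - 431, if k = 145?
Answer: -42671/171 ≈ -249.54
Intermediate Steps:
k*(428/342) - 431 = 145*(428/342) - 431 = 145*(428*(1/342)) - 431 = 145*(214/171) - 431 = 31030/171 - 431 = -42671/171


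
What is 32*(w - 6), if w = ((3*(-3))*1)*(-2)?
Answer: 384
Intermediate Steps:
w = 18 (w = -9*1*(-2) = -9*(-2) = 18)
32*(w - 6) = 32*(18 - 6) = 32*12 = 384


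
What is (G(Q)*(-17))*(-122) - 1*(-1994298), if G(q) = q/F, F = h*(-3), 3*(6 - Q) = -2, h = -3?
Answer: 53887526/27 ≈ 1.9958e+6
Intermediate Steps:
Q = 20/3 (Q = 6 - 1/3*(-2) = 6 + 2/3 = 20/3 ≈ 6.6667)
F = 9 (F = -3*(-3) = 9)
G(q) = q/9
(G(Q)*(-17))*(-122) - 1*(-1994298) = (((1/9)*(20/3))*(-17))*(-122) - 1*(-1994298) = ((20/27)*(-17))*(-122) + 1994298 = -340/27*(-122) + 1994298 = 41480/27 + 1994298 = 53887526/27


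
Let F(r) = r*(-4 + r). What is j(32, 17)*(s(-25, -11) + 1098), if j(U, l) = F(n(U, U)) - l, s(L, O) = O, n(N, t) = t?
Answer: 955473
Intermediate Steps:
j(U, l) = -l + U*(-4 + U) (j(U, l) = U*(-4 + U) - l = -l + U*(-4 + U))
j(32, 17)*(s(-25, -11) + 1098) = (-1*17 + 32*(-4 + 32))*(-11 + 1098) = (-17 + 32*28)*1087 = (-17 + 896)*1087 = 879*1087 = 955473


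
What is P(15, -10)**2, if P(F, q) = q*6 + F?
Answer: 2025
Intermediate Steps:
P(F, q) = F + 6*q (P(F, q) = 6*q + F = F + 6*q)
P(15, -10)**2 = (15 + 6*(-10))**2 = (15 - 60)**2 = (-45)**2 = 2025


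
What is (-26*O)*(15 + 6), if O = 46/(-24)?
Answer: 2093/2 ≈ 1046.5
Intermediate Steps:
O = -23/12 (O = 46*(-1/24) = -23/12 ≈ -1.9167)
(-26*O)*(15 + 6) = (-26*(-23/12))*(15 + 6) = (299/6)*21 = 2093/2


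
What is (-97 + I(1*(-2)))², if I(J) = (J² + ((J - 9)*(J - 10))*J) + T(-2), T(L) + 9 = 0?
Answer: 133956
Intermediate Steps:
T(L) = -9 (T(L) = -9 + 0 = -9)
I(J) = -9 + J² + J*(-10 + J)*(-9 + J) (I(J) = (J² + ((J - 9)*(J - 10))*J) - 9 = (J² + ((-9 + J)*(-10 + J))*J) - 9 = (J² + ((-10 + J)*(-9 + J))*J) - 9 = (J² + J*(-10 + J)*(-9 + J)) - 9 = -9 + J² + J*(-10 + J)*(-9 + J))
(-97 + I(1*(-2)))² = (-97 + (-9 + (1*(-2))³ - 18*(1*(-2))² + 90*(1*(-2))))² = (-97 + (-9 + (-2)³ - 18*(-2)² + 90*(-2)))² = (-97 + (-9 - 8 - 18*4 - 180))² = (-97 + (-9 - 8 - 72 - 180))² = (-97 - 269)² = (-366)² = 133956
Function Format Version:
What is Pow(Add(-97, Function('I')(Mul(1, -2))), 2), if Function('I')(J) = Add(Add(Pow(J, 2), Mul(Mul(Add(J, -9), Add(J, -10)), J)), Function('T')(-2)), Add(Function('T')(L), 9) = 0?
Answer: 133956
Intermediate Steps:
Function('T')(L) = -9 (Function('T')(L) = Add(-9, 0) = -9)
Function('I')(J) = Add(-9, Pow(J, 2), Mul(J, Add(-10, J), Add(-9, J))) (Function('I')(J) = Add(Add(Pow(J, 2), Mul(Mul(Add(J, -9), Add(J, -10)), J)), -9) = Add(Add(Pow(J, 2), Mul(Mul(Add(-9, J), Add(-10, J)), J)), -9) = Add(Add(Pow(J, 2), Mul(Mul(Add(-10, J), Add(-9, J)), J)), -9) = Add(Add(Pow(J, 2), Mul(J, Add(-10, J), Add(-9, J))), -9) = Add(-9, Pow(J, 2), Mul(J, Add(-10, J), Add(-9, J))))
Pow(Add(-97, Function('I')(Mul(1, -2))), 2) = Pow(Add(-97, Add(-9, Pow(Mul(1, -2), 3), Mul(-18, Pow(Mul(1, -2), 2)), Mul(90, Mul(1, -2)))), 2) = Pow(Add(-97, Add(-9, Pow(-2, 3), Mul(-18, Pow(-2, 2)), Mul(90, -2))), 2) = Pow(Add(-97, Add(-9, -8, Mul(-18, 4), -180)), 2) = Pow(Add(-97, Add(-9, -8, -72, -180)), 2) = Pow(Add(-97, -269), 2) = Pow(-366, 2) = 133956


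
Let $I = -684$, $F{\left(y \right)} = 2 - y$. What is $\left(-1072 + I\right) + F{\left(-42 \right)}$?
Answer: $-1712$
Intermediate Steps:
$\left(-1072 + I\right) + F{\left(-42 \right)} = \left(-1072 - 684\right) + \left(2 - -42\right) = -1756 + \left(2 + 42\right) = -1756 + 44 = -1712$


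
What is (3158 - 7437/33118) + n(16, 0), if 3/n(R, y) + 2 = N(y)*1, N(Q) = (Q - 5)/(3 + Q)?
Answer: 1150073215/364298 ≈ 3157.0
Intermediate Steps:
N(Q) = (-5 + Q)/(3 + Q)
n(R, y) = 3/(-2 + (-5 + y)/(3 + y)) (n(R, y) = 3/(-2 + ((-5 + y)/(3 + y))*1) = 3/(-2 + (-5 + y)/(3 + y)))
(3158 - 7437/33118) + n(16, 0) = (3158 - 7437/33118) + 3*(3 + 0)/(-11 - 1*0) = (3158 - 7437*1/33118) + 3*3/(-11 + 0) = (3158 - 7437/33118) + 3*3/(-11) = 104579207/33118 + 3*(-1/11)*3 = 104579207/33118 - 9/11 = 1150073215/364298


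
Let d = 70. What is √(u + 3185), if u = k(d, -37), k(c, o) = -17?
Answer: 12*√22 ≈ 56.285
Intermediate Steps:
u = -17
√(u + 3185) = √(-17 + 3185) = √3168 = 12*√22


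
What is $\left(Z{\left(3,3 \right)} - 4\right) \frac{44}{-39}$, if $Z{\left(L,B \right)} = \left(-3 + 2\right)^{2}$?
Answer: $\frac{44}{13} \approx 3.3846$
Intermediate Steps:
$Z{\left(L,B \right)} = 1$ ($Z{\left(L,B \right)} = \left(-1\right)^{2} = 1$)
$\left(Z{\left(3,3 \right)} - 4\right) \frac{44}{-39} = \left(1 - 4\right) \frac{44}{-39} = - 3 \cdot 44 \left(- \frac{1}{39}\right) = \left(-3\right) \left(- \frac{44}{39}\right) = \frac{44}{13}$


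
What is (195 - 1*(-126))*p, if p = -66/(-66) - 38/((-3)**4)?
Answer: 4601/27 ≈ 170.41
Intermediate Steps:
p = 43/81 (p = -66*(-1/66) - 38/81 = 1 - 38*1/81 = 1 - 38/81 = 43/81 ≈ 0.53086)
(195 - 1*(-126))*p = (195 - 1*(-126))*(43/81) = (195 + 126)*(43/81) = 321*(43/81) = 4601/27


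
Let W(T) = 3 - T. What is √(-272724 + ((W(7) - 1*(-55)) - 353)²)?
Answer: 4*I*√11345 ≈ 426.05*I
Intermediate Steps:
√(-272724 + ((W(7) - 1*(-55)) - 353)²) = √(-272724 + (((3 - 1*7) - 1*(-55)) - 353)²) = √(-272724 + (((3 - 7) + 55) - 353)²) = √(-272724 + ((-4 + 55) - 353)²) = √(-272724 + (51 - 353)²) = √(-272724 + (-302)²) = √(-272724 + 91204) = √(-181520) = 4*I*√11345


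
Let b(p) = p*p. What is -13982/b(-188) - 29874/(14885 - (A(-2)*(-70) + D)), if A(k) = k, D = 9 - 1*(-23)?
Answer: -630791911/260008136 ≈ -2.4260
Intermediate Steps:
D = 32 (D = 9 + 23 = 32)
b(p) = p²
-13982/b(-188) - 29874/(14885 - (A(-2)*(-70) + D)) = -13982/((-188)²) - 29874/(14885 - (-2*(-70) + 32)) = -13982/35344 - 29874/(14885 - (140 + 32)) = -13982*1/35344 - 29874/(14885 - 1*172) = -6991/17672 - 29874/(14885 - 172) = -6991/17672 - 29874/14713 = -630791911/260008136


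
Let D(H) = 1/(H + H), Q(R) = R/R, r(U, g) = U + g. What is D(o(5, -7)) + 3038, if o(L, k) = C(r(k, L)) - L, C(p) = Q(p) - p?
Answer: 12151/4 ≈ 3037.8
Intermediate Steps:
Q(R) = 1
C(p) = 1 - p
o(L, k) = 1 - k - 2*L (o(L, k) = (1 - (k + L)) - L = (1 - (L + k)) - L = (1 + (-L - k)) - L = (1 - L - k) - L = 1 - k - 2*L)
D(H) = 1/(2*H)
D(o(5, -7)) + 3038 = 1/(2*(1 - 1*(-7) - 2*5)) + 3038 = 1/(2*(1 + 7 - 10)) + 3038 = (½)/(-2) + 3038 = (½)*(-½) + 3038 = -¼ + 3038 = 12151/4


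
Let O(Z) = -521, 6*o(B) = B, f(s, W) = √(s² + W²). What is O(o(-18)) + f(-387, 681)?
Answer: -521 + 3*√68170 ≈ 262.28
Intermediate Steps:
f(s, W) = √(W² + s²)
o(B) = B/6
O(o(-18)) + f(-387, 681) = -521 + √(681² + (-387)²) = -521 + √(463761 + 149769) = -521 + √613530 = -521 + 3*√68170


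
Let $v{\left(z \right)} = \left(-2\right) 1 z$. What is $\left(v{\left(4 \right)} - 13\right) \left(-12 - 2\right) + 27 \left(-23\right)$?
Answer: $-327$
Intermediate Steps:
$v{\left(z \right)} = - 2 z$
$\left(v{\left(4 \right)} - 13\right) \left(-12 - 2\right) + 27 \left(-23\right) = \left(\left(-2\right) 4 - 13\right) \left(-12 - 2\right) + 27 \left(-23\right) = \left(-8 - 13\right) \left(-14\right) - 621 = \left(-21\right) \left(-14\right) - 621 = 294 - 621 = -327$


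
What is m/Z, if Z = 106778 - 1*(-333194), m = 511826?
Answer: 255913/219986 ≈ 1.1633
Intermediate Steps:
Z = 439972 (Z = 106778 + 333194 = 439972)
m/Z = 511826/439972 = 511826*(1/439972) = 255913/219986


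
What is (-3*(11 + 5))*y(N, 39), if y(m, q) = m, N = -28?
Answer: 1344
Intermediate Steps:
(-3*(11 + 5))*y(N, 39) = -3*(11 + 5)*(-28) = -3*16*(-28) = -48*(-28) = 1344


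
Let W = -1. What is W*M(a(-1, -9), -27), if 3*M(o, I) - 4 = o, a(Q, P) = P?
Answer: 5/3 ≈ 1.6667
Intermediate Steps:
M(o, I) = 4/3 + o/3
W*M(a(-1, -9), -27) = -(4/3 + (⅓)*(-9)) = -(4/3 - 3) = -1*(-5/3) = 5/3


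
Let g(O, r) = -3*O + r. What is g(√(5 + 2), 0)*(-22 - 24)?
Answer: 138*√7 ≈ 365.11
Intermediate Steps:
g(O, r) = r - 3*O
g(√(5 + 2), 0)*(-22 - 24) = (0 - 3*√(5 + 2))*(-22 - 24) = (0 - 3*√7)*(-46) = -3*√7*(-46) = 138*√7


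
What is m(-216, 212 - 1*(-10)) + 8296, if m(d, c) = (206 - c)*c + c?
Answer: 4966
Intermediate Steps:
m(d, c) = c + c*(206 - c) (m(d, c) = c*(206 - c) + c = c + c*(206 - c))
m(-216, 212 - 1*(-10)) + 8296 = (212 - 1*(-10))*(207 - (212 - 1*(-10))) + 8296 = (212 + 10)*(207 - (212 + 10)) + 8296 = 222*(207 - 1*222) + 8296 = 222*(207 - 222) + 8296 = 222*(-15) + 8296 = -3330 + 8296 = 4966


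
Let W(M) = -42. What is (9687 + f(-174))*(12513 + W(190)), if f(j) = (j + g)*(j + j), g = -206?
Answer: 1769971617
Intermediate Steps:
f(j) = 2*j*(-206 + j) (f(j) = (j - 206)*(j + j) = (-206 + j)*(2*j) = 2*j*(-206 + j))
(9687 + f(-174))*(12513 + W(190)) = (9687 + 2*(-174)*(-206 - 174))*(12513 - 42) = (9687 + 2*(-174)*(-380))*12471 = (9687 + 132240)*12471 = 141927*12471 = 1769971617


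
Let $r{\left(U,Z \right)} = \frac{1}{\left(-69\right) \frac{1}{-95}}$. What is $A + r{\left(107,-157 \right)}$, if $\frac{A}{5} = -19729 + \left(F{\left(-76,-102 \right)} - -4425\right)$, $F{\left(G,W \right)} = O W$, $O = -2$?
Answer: $- \frac{5209405}{69} \approx -75499.0$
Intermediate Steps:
$F{\left(G,W \right)} = - 2 W$
$r{\left(U,Z \right)} = \frac{95}{69}$ ($r{\left(U,Z \right)} = \frac{1}{\left(-69\right) \left(- \frac{1}{95}\right)} = \frac{1}{\frac{69}{95}} = \frac{95}{69}$)
$A = -75500$ ($A = 5 \left(-19729 - -4629\right) = 5 \left(-19729 + \left(204 + 4425\right)\right) = 5 \left(-19729 + 4629\right) = 5 \left(-15100\right) = -75500$)
$A + r{\left(107,-157 \right)} = -75500 + \frac{95}{69} = - \frac{5209405}{69}$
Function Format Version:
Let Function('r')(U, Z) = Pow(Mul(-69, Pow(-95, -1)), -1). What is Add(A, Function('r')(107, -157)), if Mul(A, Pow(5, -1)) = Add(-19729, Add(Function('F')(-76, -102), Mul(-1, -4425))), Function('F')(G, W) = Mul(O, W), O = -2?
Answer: Rational(-5209405, 69) ≈ -75499.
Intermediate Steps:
Function('F')(G, W) = Mul(-2, W)
Function('r')(U, Z) = Rational(95, 69) (Function('r')(U, Z) = Pow(Mul(-69, Rational(-1, 95)), -1) = Pow(Rational(69, 95), -1) = Rational(95, 69))
A = -75500 (A = Mul(5, Add(-19729, Add(Mul(-2, -102), Mul(-1, -4425)))) = Mul(5, Add(-19729, Add(204, 4425))) = Mul(5, Add(-19729, 4629)) = Mul(5, -15100) = -75500)
Add(A, Function('r')(107, -157)) = Add(-75500, Rational(95, 69)) = Rational(-5209405, 69)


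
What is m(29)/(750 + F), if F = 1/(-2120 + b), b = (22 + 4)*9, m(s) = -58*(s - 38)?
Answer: 984492/1414499 ≈ 0.69600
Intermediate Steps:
m(s) = 2204 - 58*s (m(s) = -58*(-38 + s) = 2204 - 58*s)
b = 234 (b = 26*9 = 234)
F = -1/1886 (F = 1/(-2120 + 234) = 1/(-1886) = -1/1886 ≈ -0.00053022)
m(29)/(750 + F) = (2204 - 58*29)/(750 - 1/1886) = (2204 - 1682)/(1414499/1886) = (1886/1414499)*522 = 984492/1414499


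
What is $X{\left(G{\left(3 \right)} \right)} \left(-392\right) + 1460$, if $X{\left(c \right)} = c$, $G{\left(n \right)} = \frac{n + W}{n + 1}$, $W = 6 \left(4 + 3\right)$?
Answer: $-2950$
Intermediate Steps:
$W = 42$ ($W = 6 \cdot 7 = 42$)
$G{\left(n \right)} = \frac{42 + n}{1 + n}$ ($G{\left(n \right)} = \frac{n + 42}{n + 1} = \frac{42 + n}{1 + n}$)
$X{\left(G{\left(3 \right)} \right)} \left(-392\right) + 1460 = \frac{42 + 3}{1 + 3} \left(-392\right) + 1460 = \frac{1}{4} \cdot 45 \left(-392\right) + 1460 = \frac{45}{4} \left(-392\right) + 1460 = -4410 + 1460 = -2950$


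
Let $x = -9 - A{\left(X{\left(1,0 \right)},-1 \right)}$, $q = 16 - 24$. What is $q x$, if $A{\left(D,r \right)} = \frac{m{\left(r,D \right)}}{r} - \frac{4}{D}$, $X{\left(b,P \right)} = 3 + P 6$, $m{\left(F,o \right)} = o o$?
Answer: $- \frac{32}{3} \approx -10.667$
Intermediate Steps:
$q = -8$ ($q = 16 - 24 = -8$)
$m{\left(F,o \right)} = o^{2}$
$X{\left(b,P \right)} = 3 + 6 P$
$A{\left(D,r \right)} = - \frac{4}{D} + \frac{D^{2}}{r}$ ($A{\left(D,r \right)} = \frac{D^{2}}{r} - \frac{4}{D} = - \frac{4}{D} + \frac{D^{2}}{r}$)
$x = \frac{4}{3}$ ($x = -9 - \left(- \frac{4}{3 + 6 \cdot 0} + \frac{\left(3 + 6 \cdot 0\right)^{2}}{-1}\right) = -9 - \left(- \frac{4}{3 + 0} + \left(3 + 0\right)^{2} \left(-1\right)\right) = -9 - \left(- \frac{4}{3} + 3^{2} \left(-1\right)\right) = -9 - \left(\left(-4\right) \frac{1}{3} + 9 \left(-1\right)\right) = -9 - \left(- \frac{4}{3} - 9\right) = -9 - - \frac{31}{3} = -9 + \frac{31}{3} = \frac{4}{3} \approx 1.3333$)
$q x = \left(-8\right) \frac{4}{3} = - \frac{32}{3}$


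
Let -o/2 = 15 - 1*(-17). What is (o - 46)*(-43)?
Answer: 4730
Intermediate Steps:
o = -64 (o = -2*(15 - 1*(-17)) = -2*(15 + 17) = -2*32 = -64)
(o - 46)*(-43) = (-64 - 46)*(-43) = -110*(-43) = 4730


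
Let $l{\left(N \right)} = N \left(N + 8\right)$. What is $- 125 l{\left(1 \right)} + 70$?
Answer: $-1055$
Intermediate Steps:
$l{\left(N \right)} = N \left(8 + N\right)$
$- 125 l{\left(1 \right)} + 70 = - 125 \cdot 1 \left(8 + 1\right) + 70 = - 125 \cdot 1 \cdot 9 + 70 = \left(-125\right) 9 + 70 = -1125 + 70 = -1055$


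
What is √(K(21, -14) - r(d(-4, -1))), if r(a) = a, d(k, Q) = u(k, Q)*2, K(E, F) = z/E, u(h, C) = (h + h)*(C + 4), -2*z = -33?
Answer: √9562/14 ≈ 6.9847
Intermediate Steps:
z = 33/2 (z = -½*(-33) = 33/2 ≈ 16.500)
u(h, C) = 2*h*(4 + C) (u(h, C) = (2*h)*(4 + C) = 2*h*(4 + C))
K(E, F) = 33/(2*E)
d(k, Q) = 4*k*(4 + Q) (d(k, Q) = (2*k*(4 + Q))*2 = 4*k*(4 + Q))
√(K(21, -14) - r(d(-4, -1))) = √((33/2)/21 - 4*(-4)*(4 - 1)) = √((33/2)*(1/21) - 4*(-4)*3) = √(11/14 - 1*(-48)) = √(11/14 + 48) = √(683/14) = √9562/14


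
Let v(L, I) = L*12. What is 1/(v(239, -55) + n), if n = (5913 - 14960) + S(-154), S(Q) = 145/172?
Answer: -172/1062643 ≈ -0.00016186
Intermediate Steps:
S(Q) = 145/172 (S(Q) = 145*(1/172) = 145/172)
v(L, I) = 12*L
n = -1555939/172 (n = (5913 - 14960) + 145/172 = -9047 + 145/172 = -1555939/172 ≈ -9046.2)
1/(v(239, -55) + n) = 1/(12*239 - 1555939/172) = 1/(2868 - 1555939/172) = 1/(-1062643/172) = -172/1062643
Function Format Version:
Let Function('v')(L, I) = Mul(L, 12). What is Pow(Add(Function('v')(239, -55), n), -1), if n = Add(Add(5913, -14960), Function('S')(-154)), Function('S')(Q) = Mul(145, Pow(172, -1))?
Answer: Rational(-172, 1062643) ≈ -0.00016186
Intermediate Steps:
Function('S')(Q) = Rational(145, 172) (Function('S')(Q) = Mul(145, Rational(1, 172)) = Rational(145, 172))
Function('v')(L, I) = Mul(12, L)
n = Rational(-1555939, 172) (n = Add(Add(5913, -14960), Rational(145, 172)) = Add(-9047, Rational(145, 172)) = Rational(-1555939, 172) ≈ -9046.2)
Pow(Add(Function('v')(239, -55), n), -1) = Pow(Add(Mul(12, 239), Rational(-1555939, 172)), -1) = Pow(Add(2868, Rational(-1555939, 172)), -1) = Pow(Rational(-1062643, 172), -1) = Rational(-172, 1062643)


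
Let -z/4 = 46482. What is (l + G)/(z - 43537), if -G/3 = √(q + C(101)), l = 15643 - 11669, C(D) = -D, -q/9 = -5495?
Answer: -3974/229465 + 3*√49354/229465 ≈ -0.014414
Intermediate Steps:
q = 49455 (q = -9*(-5495) = 49455)
l = 3974
z = -185928 (z = -4*46482 = -185928)
G = -3*√49354 (G = -3*√(49455 - 1*101) = -3*√(49455 - 101) = -3*√49354 ≈ -666.47)
(l + G)/(z - 43537) = (3974 - 3*√49354)/(-185928 - 43537) = (3974 - 3*√49354)/(-229465) = (3974 - 3*√49354)*(-1/229465) = -3974/229465 + 3*√49354/229465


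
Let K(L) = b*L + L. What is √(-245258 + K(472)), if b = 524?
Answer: √2542 ≈ 50.418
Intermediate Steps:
K(L) = 525*L (K(L) = 524*L + L = 525*L)
√(-245258 + K(472)) = √(-245258 + 525*472) = √(-245258 + 247800) = √2542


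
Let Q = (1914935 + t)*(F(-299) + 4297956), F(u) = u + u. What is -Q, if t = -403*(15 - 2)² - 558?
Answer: -7934083154660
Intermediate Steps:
F(u) = 2*u
t = -68665 (t = -403*13² - 558 = -403*169 - 558 = -68107 - 558 = -68665)
Q = 7934083154660 (Q = (1914935 - 68665)*(2*(-299) + 4297956) = 1846270*(-598 + 4297956) = 1846270*4297358 = 7934083154660)
-Q = -1*7934083154660 = -7934083154660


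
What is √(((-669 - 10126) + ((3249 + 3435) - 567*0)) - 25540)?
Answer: I*√29651 ≈ 172.19*I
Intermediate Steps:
√(((-669 - 10126) + ((3249 + 3435) - 567*0)) - 25540) = √((-10795 + (6684 + 0)) - 25540) = √((-10795 + 6684) - 25540) = √(-4111 - 25540) = √(-29651) = I*√29651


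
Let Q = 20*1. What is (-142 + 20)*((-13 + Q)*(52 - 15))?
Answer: -31598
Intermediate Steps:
Q = 20
(-142 + 20)*((-13 + Q)*(52 - 15)) = (-142 + 20)*((-13 + 20)*(52 - 15)) = -854*37 = -122*259 = -31598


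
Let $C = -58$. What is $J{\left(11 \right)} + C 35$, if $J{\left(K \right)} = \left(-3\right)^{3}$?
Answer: $-2057$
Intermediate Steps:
$J{\left(K \right)} = -27$
$J{\left(11 \right)} + C 35 = -27 - 2030 = -2057$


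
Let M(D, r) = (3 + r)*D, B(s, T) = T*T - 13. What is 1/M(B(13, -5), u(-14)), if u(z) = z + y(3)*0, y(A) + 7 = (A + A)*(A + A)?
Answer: -1/132 ≈ -0.0075758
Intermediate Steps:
y(A) = -7 + 4*A² (y(A) = -7 + (A + A)*(A + A) = -7 + (2*A)*(2*A) = -7 + 4*A²)
B(s, T) = -13 + T² (B(s, T) = T² - 13 = -13 + T²)
u(z) = z (u(z) = z + (-7 + 4*3²)*0 = z + (-7 + 4*9)*0 = z + (-7 + 36)*0 = z + 29*0 = z + 0 = z)
M(D, r) = D*(3 + r)
1/M(B(13, -5), u(-14)) = 1/((-13 + (-5)²)*(3 - 14)) = 1/((-13 + 25)*(-11)) = 1/(12*(-11)) = 1/(-132) = -1/132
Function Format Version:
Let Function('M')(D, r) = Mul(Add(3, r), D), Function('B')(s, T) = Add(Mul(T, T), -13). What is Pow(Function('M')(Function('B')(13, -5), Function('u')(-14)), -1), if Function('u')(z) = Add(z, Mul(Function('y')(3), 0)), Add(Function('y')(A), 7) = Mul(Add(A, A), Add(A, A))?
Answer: Rational(-1, 132) ≈ -0.0075758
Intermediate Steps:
Function('y')(A) = Add(-7, Mul(4, Pow(A, 2))) (Function('y')(A) = Add(-7, Mul(Add(A, A), Add(A, A))) = Add(-7, Mul(Mul(2, A), Mul(2, A))) = Add(-7, Mul(4, Pow(A, 2))))
Function('B')(s, T) = Add(-13, Pow(T, 2)) (Function('B')(s, T) = Add(Pow(T, 2), -13) = Add(-13, Pow(T, 2)))
Function('u')(z) = z (Function('u')(z) = Add(z, Mul(Add(-7, Mul(4, Pow(3, 2))), 0)) = Add(z, Mul(Add(-7, Mul(4, 9)), 0)) = Add(z, Mul(Add(-7, 36), 0)) = Add(z, Mul(29, 0)) = Add(z, 0) = z)
Function('M')(D, r) = Mul(D, Add(3, r))
Pow(Function('M')(Function('B')(13, -5), Function('u')(-14)), -1) = Pow(Mul(Add(-13, Pow(-5, 2)), Add(3, -14)), -1) = Pow(Mul(Add(-13, 25), -11), -1) = Pow(Mul(12, -11), -1) = Pow(-132, -1) = Rational(-1, 132)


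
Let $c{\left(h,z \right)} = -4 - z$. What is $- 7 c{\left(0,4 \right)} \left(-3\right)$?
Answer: $-168$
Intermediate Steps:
$- 7 c{\left(0,4 \right)} \left(-3\right) = - 7 \left(-4 - 4\right) \left(-3\right) = \left(-7\right) \left(-8\right) \left(-3\right) = 56 \left(-3\right) = -168$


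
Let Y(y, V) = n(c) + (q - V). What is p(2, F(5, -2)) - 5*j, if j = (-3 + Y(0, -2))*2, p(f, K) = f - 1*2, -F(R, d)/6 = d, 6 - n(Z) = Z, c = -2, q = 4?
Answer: -110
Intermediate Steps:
n(Z) = 6 - Z
Y(y, V) = 12 - V (Y(y, V) = (6 - 1*(-2)) + (4 - V) = (6 + 2) + (4 - V) = 8 + (4 - V) = 12 - V)
F(R, d) = -6*d
p(f, K) = -2 + f (p(f, K) = f - 2 = -2 + f)
j = 22 (j = (-3 + (12 - 1*(-2)))*2 = (-3 + (12 + 2))*2 = (-3 + 14)*2 = 11*2 = 22)
p(2, F(5, -2)) - 5*j = (-2 + 2) - 5*22 = 0 - 110 = -110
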